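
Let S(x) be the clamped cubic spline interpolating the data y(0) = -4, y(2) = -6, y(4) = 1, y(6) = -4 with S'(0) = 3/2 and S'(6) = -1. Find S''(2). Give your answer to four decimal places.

7.1667

Write m_i for S''(x_i). With h_i = 2, 2, 2 and divided differences Δ_i = -1, 7/2, -5/2, the continuity of S' gives the tridiagonal system
  2·m_0 + 8·m_1 + 2·m_2 = 6(Δ_1 - Δ_0) = 27
  2·m_1 + 8·m_2 + 2·m_3 = 6(Δ_2 - Δ_1) = -36
Clamped end conditions give two more equations: 2h_0·m_0 + h_0·m_1 = 6(Δ_0 - S'(0)) = -15 and h_2·m_2 + 2h_2·m_3 = 6(S'(6) - Δ_2) = 9.
Hence m_0 = -22/3, m_1 = 43/6, m_2 = -47/6, m_3 = 37/6.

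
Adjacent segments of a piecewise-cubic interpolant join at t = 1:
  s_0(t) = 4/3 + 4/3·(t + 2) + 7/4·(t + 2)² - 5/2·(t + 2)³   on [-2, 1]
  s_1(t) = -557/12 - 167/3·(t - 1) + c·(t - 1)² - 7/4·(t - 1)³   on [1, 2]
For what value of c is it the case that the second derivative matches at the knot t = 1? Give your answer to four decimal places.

s_0''(t) = 7/2 - 15·(t + 2), so s_0''(1) = -83/2. On the right, s_1''(1) = 2c, so c = -83/4.

-20.7500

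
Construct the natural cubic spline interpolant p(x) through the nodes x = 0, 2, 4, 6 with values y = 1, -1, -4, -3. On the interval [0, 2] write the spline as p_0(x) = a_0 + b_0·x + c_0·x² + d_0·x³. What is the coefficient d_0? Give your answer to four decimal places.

-0.0667

Write σ_i for p''(x_i). With h_i = 2, 2, 2 and divided differences Δ_i = -1, -3/2, 1/2, the continuity of p' gives the tridiagonal system
  2·σ_0 + 8·σ_1 + 2·σ_2 = 6(Δ_1 - Δ_0) = -3
  2·σ_1 + 8·σ_2 + 2·σ_3 = 6(Δ_2 - Δ_1) = 12
Natural end conditions: σ_0 = σ_3 = 0.
Forward elimination and back-substitution give σ_0 = 0, σ_1 = -4/5, σ_2 = 17/10, σ_3 = 0.
On [0, 2], with p_0(x) = a_0 + b_0·x + c_0·x² + d_0·x³: c_0 = σ_0/2 = 0, d_0 = (σ_1 - σ_0)/(6h_0) = -1/15, b_0 = Δ_0 - h_0(2σ_0 + σ_1)/6 = -11/15.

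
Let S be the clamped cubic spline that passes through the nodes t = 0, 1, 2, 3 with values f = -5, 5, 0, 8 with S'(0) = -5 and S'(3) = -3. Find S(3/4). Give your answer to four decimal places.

Write m_i for S''(x_i). With h_i = 1, 1, 1 and divided differences Δ_i = 10, -5, 8, the continuity of S' gives the tridiagonal system
  1·m_0 + 4·m_1 + 1·m_2 = 6(Δ_1 - Δ_0) = -90
  1·m_1 + 4·m_2 + 1·m_3 = 6(Δ_2 - Δ_1) = 78
Clamped end conditions give two more equations: 2h_0·m_0 + h_0·m_1 = 6(Δ_0 - S'(0)) = 90 and h_2·m_2 + 2h_2·m_3 = 6(S'(3) - Δ_2) = -66.
Solving the tridiagonal system: m_0 = 1064/15, m_1 = -778/15, m_2 = 698/15, m_3 = -844/15.
On [0, 1], S(t) = -5 - 5·t + 532/15·t² - 307/15·t³.
With t = 3/4: S(3/4) = 821/320.

2.5656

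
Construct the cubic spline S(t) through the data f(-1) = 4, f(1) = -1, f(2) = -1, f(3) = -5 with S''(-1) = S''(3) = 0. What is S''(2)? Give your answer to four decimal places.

-6.9130

Let σ_i = S''(x_i). Step sizes h_i = 2, 1, 1; slopes of the chords Δ_i = (y_(i+1) - y_i)/h_i = -5/2, 0, -4.
  2·σ_0 + 6·σ_1 + 1·σ_2 = 6(Δ_1 - Δ_0) = 15
  1·σ_1 + 4·σ_2 + 1·σ_3 = 6(Δ_2 - Δ_1) = -24
Natural end conditions: σ_0 = σ_3 = 0.
Solving the tridiagonal system: σ_0 = 0, σ_1 = 84/23, σ_2 = -159/23, σ_3 = 0.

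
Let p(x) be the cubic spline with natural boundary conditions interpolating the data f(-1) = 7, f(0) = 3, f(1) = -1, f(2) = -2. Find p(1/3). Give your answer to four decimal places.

1.5037

With M_i denoting the second derivative at x_i, h_i = 1, 1, 1, and Δ_i = (y_(i+1) − y_i)/h_i = -4, -4, -1:
  1·M_0 + 4·M_1 + 1·M_2 = 6(Δ_1 - Δ_0) = 0
  1·M_1 + 4·M_2 + 1·M_3 = 6(Δ_2 - Δ_1) = 18
Natural end conditions: M_0 = M_3 = 0.
Solving the tridiagonal system: M_0 = 0, M_1 = -6/5, M_2 = 24/5, M_3 = 0.
On [0, 1], p(x) = 3 - 22/5·x - 3/5·x² + 1·x³.
With x = 1/3: p(1/3) = 203/135.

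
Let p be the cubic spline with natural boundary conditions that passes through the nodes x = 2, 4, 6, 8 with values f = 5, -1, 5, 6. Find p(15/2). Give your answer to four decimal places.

6.2500

Write M_i for p''(x_i). With h_i = 2, 2, 2 and divided differences Δ_i = -3, 3, 1/2, the continuity of p' gives the tridiagonal system
  2·M_0 + 8·M_1 + 2·M_2 = 6(Δ_1 - Δ_0) = 36
  2·M_1 + 8·M_2 + 2·M_3 = 6(Δ_2 - Δ_1) = -15
Natural end conditions: M_0 = M_3 = 0.
Solving the tridiagonal system: M_0 = 0, M_1 = 53/10, M_2 = -16/5, M_3 = 0.
On [6, 8], p(x) = 5 + 79/30·(x - 6) - 8/5·(x - 6)² + 4/15·(x - 6)³.
With (x - 6) = 3/2: p(15/2) = 25/4.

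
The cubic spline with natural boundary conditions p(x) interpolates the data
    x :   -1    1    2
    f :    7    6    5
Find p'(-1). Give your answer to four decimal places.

-0.3333

Let σ_i = p''(x_i). Step sizes h_i = 2, 1; slopes of the chords Δ_i = (y_(i+1) - y_i)/h_i = -1/2, -1.
  2·σ_0 + 6·σ_1 + 1·σ_2 = 6(Δ_1 - Δ_0) = -3
Natural end conditions: σ_0 = σ_2 = 0.
Forward elimination and back-substitution give σ_0 = 0, σ_1 = -1/2, σ_2 = 0.
On [-1, 1], p'(x) = b_0 + 2c_0·(x + 1) + 3d_0·(x + 1)² with b_0 = Δ_0 - h_0(2σ_0 + σ_1)/6 = -1/3, c_0 = σ_0/2 = 0, d_0 = (σ_1 - σ_0)/(6h_0) = -1/24. So p'(-1) = -1/3.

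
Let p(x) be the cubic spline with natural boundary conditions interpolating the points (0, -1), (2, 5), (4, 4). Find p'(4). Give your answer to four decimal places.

-1.3750

Write M_i for p''(x_i). With h_i = 2, 2 and divided differences Δ_i = 3, -1/2, the continuity of p' gives the tridiagonal system
  2·M_0 + 8·M_1 + 2·M_2 = 6(Δ_1 - Δ_0) = -21
Natural end conditions: M_0 = M_2 = 0.
Solving: M_0 = 0, M_1 = -21/8, M_2 = 0.
On [2, 4], p'(x) = b_1 + 2c_1·(x - 2) + 3d_1·(x - 2)² with b_1 = Δ_1 - h_1(2M_1 + M_2)/6 = 5/4, c_1 = M_1/2 = -21/16, d_1 = (M_2 - M_1)/(6h_1) = 7/32. So p'(4) = -11/8.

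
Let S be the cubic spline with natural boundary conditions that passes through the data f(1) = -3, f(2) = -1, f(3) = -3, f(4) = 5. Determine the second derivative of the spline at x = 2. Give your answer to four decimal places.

Put M_i = S'' at the i-th knot. Here h = (1, 1, 1) and Δ = (2, -2, 8), so the interior equations h_(i-1)·M_(i-1) + 2(h_(i-1)+h_i)·M_i + h_i·M_(i+1) = 6(Δ_i − Δ_(i-1)) read
  1·M_0 + 4·M_1 + 1·M_2 = 6(Δ_1 - Δ_0) = -24
  1·M_1 + 4·M_2 + 1·M_3 = 6(Δ_2 - Δ_1) = 60
Natural end conditions: M_0 = M_3 = 0.
Solving the tridiagonal system: M_0 = 0, M_1 = -52/5, M_2 = 88/5, M_3 = 0.

-10.4000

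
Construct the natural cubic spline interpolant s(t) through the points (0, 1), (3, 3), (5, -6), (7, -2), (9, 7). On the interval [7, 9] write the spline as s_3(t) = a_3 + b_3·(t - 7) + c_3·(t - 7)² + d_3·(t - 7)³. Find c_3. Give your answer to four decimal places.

Put M_i = s'' at the i-th knot. Here h = (3, 2, 2, 2) and Δ = (2/3, -9/2, 2, 9/2), so the interior equations h_(i-1)·M_(i-1) + 2(h_(i-1)+h_i)·M_i + h_i·M_(i+1) = 6(Δ_i − Δ_(i-1)) read
  3·M_0 + 10·M_1 + 2·M_2 = 6(Δ_1 - Δ_0) = -31
  2·M_1 + 8·M_2 + 2·M_3 = 6(Δ_2 - Δ_1) = 39
  2·M_2 + 8·M_3 + 2·M_4 = 6(Δ_3 - Δ_2) = 15
Natural end conditions: M_0 = M_4 = 0.
Hence M_0 = 0, M_1 = -303/71, M_2 = 829/142, M_3 = 59/142, M_4 = 0.
On [7, 9], with s_3(t) = a_3 + b_3·(t - 7) + c_3·(t - 7)² + d_3·(t - 7)³: c_3 = M_3/2 = 59/284, d_3 = (M_4 - M_3)/(6h_3) = -59/1704, b_3 = Δ_3 - h_3(2M_3 + M_4)/6 = 1799/426.

0.2077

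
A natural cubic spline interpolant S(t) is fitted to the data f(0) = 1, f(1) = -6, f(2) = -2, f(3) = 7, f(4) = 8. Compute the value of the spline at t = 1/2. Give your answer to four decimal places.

Write M_i for S''(x_i). With h_i = 1, 1, 1, 1 and divided differences Δ_i = -7, 4, 9, 1, the continuity of S' gives the tridiagonal system
  1·M_0 + 4·M_1 + 1·M_2 = 6(Δ_1 - Δ_0) = 66
  1·M_1 + 4·M_2 + 1·M_3 = 6(Δ_2 - Δ_1) = 30
  1·M_2 + 4·M_3 + 1·M_4 = 6(Δ_3 - Δ_2) = -48
Natural end conditions: M_0 = M_4 = 0.
Forward elimination and back-substitution give M_0 = 0, M_1 = 411/28, M_2 = 51/7, M_3 = -387/28, M_4 = 0.
On [0, 1], S(t) = 1 - 529/56·t + 0·t² + 137/56·t³.
With t = 1/2: S(1/2) = -1531/448.

-3.4174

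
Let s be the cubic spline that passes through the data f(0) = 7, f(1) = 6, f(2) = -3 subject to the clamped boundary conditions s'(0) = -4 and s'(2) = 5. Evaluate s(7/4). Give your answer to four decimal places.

-2.6602

Let σ_i = s''(x_i). Step sizes h_i = 1, 1; slopes of the chords Δ_i = (y_(i+1) - y_i)/h_i = -1, -9.
  1·σ_0 + 4·σ_1 + 1·σ_2 = 6(Δ_1 - Δ_0) = -48
Clamped end conditions give two more equations: 2h_0·σ_0 + h_0·σ_1 = 6(Δ_0 - s'(0)) = 18 and h_1·σ_1 + 2h_1·σ_2 = 6(s'(2) - Δ_1) = 84.
Hence σ_0 = 51/2, σ_1 = -33, σ_2 = 117/2.
On [1, 2], s(t) = 6 - 31/4·(t - 1) - 33/2·(t - 1)² + 61/4·(t - 1)³.
With (t - 1) = 3/4: s(7/4) = -681/256.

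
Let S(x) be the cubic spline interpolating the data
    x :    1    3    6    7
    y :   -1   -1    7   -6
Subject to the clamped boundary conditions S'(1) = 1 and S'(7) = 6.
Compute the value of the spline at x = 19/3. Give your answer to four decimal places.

0.7483

Put σ_i = S'' at the i-th knot. Here h = (2, 3, 1) and Δ = (0, 8/3, -13), so the interior equations h_(i-1)·σ_(i-1) + 2(h_(i-1)+h_i)·σ_i + h_i·σ_(i+1) = 6(Δ_i − Δ_(i-1)) read
  2·σ_0 + 10·σ_1 + 3·σ_2 = 6(Δ_1 - Δ_0) = 16
  3·σ_1 + 8·σ_2 + 1·σ_3 = 6(Δ_2 - Δ_1) = -94
Clamped end conditions give two more equations: 2h_0·σ_0 + h_0·σ_1 = 6(Δ_0 - S'(1)) = -6 and h_2·σ_2 + 2h_2·σ_3 = 6(S'(7) - Δ_2) = 114.
Hence σ_0 = -257/39, σ_1 = 397/39, σ_2 = -944/39, σ_3 = 2695/39.
On [6, 7], S(x) = 7 - 1283/78·(x - 6) - 472/39·(x - 6)² + 1213/78·(x - 6)³.
With (x - 6) = 1/3: S(19/3) = 788/1053.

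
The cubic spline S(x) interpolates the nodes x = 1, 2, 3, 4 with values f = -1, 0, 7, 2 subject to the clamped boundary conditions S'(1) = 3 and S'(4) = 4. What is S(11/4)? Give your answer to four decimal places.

6.2844

With M_i denoting the second derivative at x_i, h_i = 1, 1, 1, and Δ_i = (y_(i+1) − y_i)/h_i = 1, 7, -5:
  1·M_0 + 4·M_1 + 1·M_2 = 6(Δ_1 - Δ_0) = 36
  1·M_1 + 4·M_2 + 1·M_3 = 6(Δ_2 - Δ_1) = -72
Clamped end conditions give two more equations: 2h_0·M_0 + h_0·M_1 = 6(Δ_0 - S'(1)) = -12 and h_2·M_2 + 2h_2·M_3 = 6(S'(4) - Δ_2) = 54.
Solving the tridiagonal system: M_0 = -254/15, M_1 = 328/15, M_2 = -518/15, M_3 = 664/15.
On [2, 3], S(x) = 0 + 82/15·(x - 2) + 164/15·(x - 2)² - 47/5·(x - 2)³.
With (x - 2) = 3/4: S(11/4) = 2011/320.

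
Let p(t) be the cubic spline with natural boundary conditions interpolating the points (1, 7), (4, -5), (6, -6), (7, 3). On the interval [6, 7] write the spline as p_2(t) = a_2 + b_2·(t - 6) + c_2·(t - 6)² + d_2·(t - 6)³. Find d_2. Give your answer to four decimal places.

Put m_i = p'' at the i-th knot. Here h = (3, 2, 1) and Δ = (-4, -1/2, 9), so the interior equations h_(i-1)·m_(i-1) + 2(h_(i-1)+h_i)·m_i + h_i·m_(i+1) = 6(Δ_i − Δ_(i-1)) read
  3·m_0 + 10·m_1 + 2·m_2 = 6(Δ_1 - Δ_0) = 21
  2·m_1 + 6·m_2 + 1·m_3 = 6(Δ_2 - Δ_1) = 57
Natural end conditions: m_0 = m_3 = 0.
Solving: m_0 = 0, m_1 = 3/14, m_2 = 66/7, m_3 = 0.
On [6, 7], with p_2(t) = a_2 + b_2·(t - 6) + c_2·(t - 6)² + d_2·(t - 6)³: c_2 = m_2/2 = 33/7, d_2 = (m_3 - m_2)/(6h_2) = -11/7, b_2 = Δ_2 - h_2(2m_2 + m_3)/6 = 41/7.

-1.5714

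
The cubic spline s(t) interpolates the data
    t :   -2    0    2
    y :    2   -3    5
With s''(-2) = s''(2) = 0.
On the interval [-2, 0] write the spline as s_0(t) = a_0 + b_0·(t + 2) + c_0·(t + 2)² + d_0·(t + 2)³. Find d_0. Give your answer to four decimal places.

Write M_i for s''(x_i). With h_i = 2, 2 and divided differences Δ_i = -5/2, 4, the continuity of s' gives the tridiagonal system
  2·M_0 + 8·M_1 + 2·M_2 = 6(Δ_1 - Δ_0) = 39
Natural end conditions: M_0 = M_2 = 0.
Solving: M_0 = 0, M_1 = 39/8, M_2 = 0.
On [-2, 0], with s_0(t) = a_0 + b_0·(t + 2) + c_0·(t + 2)² + d_0·(t + 2)³: c_0 = M_0/2 = 0, d_0 = (M_1 - M_0)/(6h_0) = 13/32, b_0 = Δ_0 - h_0(2M_0 + M_1)/6 = -33/8.

0.4063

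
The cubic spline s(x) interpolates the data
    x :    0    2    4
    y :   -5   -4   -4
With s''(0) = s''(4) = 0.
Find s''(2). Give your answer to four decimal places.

Write M_i for s''(x_i). With h_i = 2, 2 and divided differences Δ_i = 1/2, 0, the continuity of s' gives the tridiagonal system
  2·M_0 + 8·M_1 + 2·M_2 = 6(Δ_1 - Δ_0) = -3
Natural end conditions: M_0 = M_2 = 0.
Forward elimination and back-substitution give M_0 = 0, M_1 = -3/8, M_2 = 0.

-0.3750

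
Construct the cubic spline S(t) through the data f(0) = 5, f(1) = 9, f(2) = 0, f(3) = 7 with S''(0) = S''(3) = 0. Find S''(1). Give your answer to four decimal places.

-27.2000

Let M_i = S''(x_i). Step sizes h_i = 1, 1, 1; slopes of the chords Δ_i = (y_(i+1) - y_i)/h_i = 4, -9, 7.
  1·M_0 + 4·M_1 + 1·M_2 = 6(Δ_1 - Δ_0) = -78
  1·M_1 + 4·M_2 + 1·M_3 = 6(Δ_2 - Δ_1) = 96
Natural end conditions: M_0 = M_3 = 0.
Solving the tridiagonal system: M_0 = 0, M_1 = -136/5, M_2 = 154/5, M_3 = 0.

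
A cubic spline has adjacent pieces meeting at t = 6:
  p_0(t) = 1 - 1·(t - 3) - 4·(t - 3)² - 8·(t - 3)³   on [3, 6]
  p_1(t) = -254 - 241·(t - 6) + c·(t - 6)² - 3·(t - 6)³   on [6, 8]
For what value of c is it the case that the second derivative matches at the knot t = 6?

p_0''(t) = -8 - 48·(t - 3), so p_0''(6) = -152. On the right, p_1''(6) = 2c, so c = -76.

-76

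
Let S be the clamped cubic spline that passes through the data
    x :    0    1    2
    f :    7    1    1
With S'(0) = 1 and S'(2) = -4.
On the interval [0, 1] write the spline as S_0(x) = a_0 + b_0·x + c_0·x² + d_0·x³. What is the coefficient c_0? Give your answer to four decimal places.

-16.2500

With m_i denoting the second derivative at x_i, h_i = 1, 1, and Δ_i = (y_(i+1) − y_i)/h_i = -6, 0:
  1·m_0 + 4·m_1 + 1·m_2 = 6(Δ_1 - Δ_0) = 36
Clamped end conditions give two more equations: 2h_0·m_0 + h_0·m_1 = 6(Δ_0 - S'(0)) = -42 and h_1·m_1 + 2h_1·m_2 = 6(S'(2) - Δ_1) = -24.
Forward elimination and back-substitution give m_0 = -65/2, m_1 = 23, m_2 = -47/2.
On [0, 1], with S_0(x) = a_0 + b_0·x + c_0·x² + d_0·x³: c_0 = m_0/2 = -65/4, d_0 = (m_1 - m_0)/(6h_0) = 37/4, b_0 = Δ_0 - h_0(2m_0 + m_1)/6 = 1.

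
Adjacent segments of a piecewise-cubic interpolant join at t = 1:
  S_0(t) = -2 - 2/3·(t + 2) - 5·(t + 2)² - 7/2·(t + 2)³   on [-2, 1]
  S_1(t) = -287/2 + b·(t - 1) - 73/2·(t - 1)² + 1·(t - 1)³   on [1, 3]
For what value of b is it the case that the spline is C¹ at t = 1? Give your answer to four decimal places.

S_0'(t) = -2/3 - 10·(t + 2) - 21/2·(t + 2)², so S_0'(1) = -751/6. On the right, S_1'(1) = b, so b = -751/6.

-125.1667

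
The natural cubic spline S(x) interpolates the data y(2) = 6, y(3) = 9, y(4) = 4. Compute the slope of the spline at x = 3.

Let σ_i = S''(x_i). Step sizes h_i = 1, 1; slopes of the chords Δ_i = (y_(i+1) - y_i)/h_i = 3, -5.
  1·σ_0 + 4·σ_1 + 1·σ_2 = 6(Δ_1 - Δ_0) = -48
Natural end conditions: σ_0 = σ_2 = 0.
Forward elimination and back-substitution give σ_0 = 0, σ_1 = -12, σ_2 = 0.
On [3, 4], S'(x) = b_1 + 2c_1·(x - 3) + 3d_1·(x - 3)² with b_1 = Δ_1 - h_1(2σ_1 + σ_2)/6 = -1, c_1 = σ_1/2 = -6, d_1 = (σ_2 - σ_1)/(6h_1) = 2. So S'(3) = -1.

-1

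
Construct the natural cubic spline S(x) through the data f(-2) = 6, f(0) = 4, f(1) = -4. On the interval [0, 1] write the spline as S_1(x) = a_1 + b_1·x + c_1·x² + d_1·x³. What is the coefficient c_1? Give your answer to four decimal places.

With σ_i denoting the second derivative at x_i, h_i = 2, 1, and Δ_i = (y_(i+1) − y_i)/h_i = -1, -8:
  2·σ_0 + 6·σ_1 + 1·σ_2 = 6(Δ_1 - Δ_0) = -42
Natural end conditions: σ_0 = σ_2 = 0.
Solving the tridiagonal system: σ_0 = 0, σ_1 = -7, σ_2 = 0.
On [0, 1], with S_1(x) = a_1 + b_1·x + c_1·x² + d_1·x³: c_1 = σ_1/2 = -7/2, d_1 = (σ_2 - σ_1)/(6h_1) = 7/6, b_1 = Δ_1 - h_1(2σ_1 + σ_2)/6 = -17/3.

-3.5000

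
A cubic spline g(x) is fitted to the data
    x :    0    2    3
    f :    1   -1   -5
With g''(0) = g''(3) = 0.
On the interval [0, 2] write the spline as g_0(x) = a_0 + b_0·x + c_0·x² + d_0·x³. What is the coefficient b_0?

0

With M_i denoting the second derivative at x_i, h_i = 2, 1, and Δ_i = (y_(i+1) − y_i)/h_i = -1, -4:
  2·M_0 + 6·M_1 + 1·M_2 = 6(Δ_1 - Δ_0) = -18
Natural end conditions: M_0 = M_2 = 0.
Solving the tridiagonal system: M_0 = 0, M_1 = -3, M_2 = 0.
On [0, 2], with g_0(x) = a_0 + b_0·x + c_0·x² + d_0·x³: c_0 = M_0/2 = 0, d_0 = (M_1 - M_0)/(6h_0) = -1/4, b_0 = Δ_0 - h_0(2M_0 + M_1)/6 = 0.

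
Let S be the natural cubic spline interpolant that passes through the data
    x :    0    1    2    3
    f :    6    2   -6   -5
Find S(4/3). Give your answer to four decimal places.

-0.8395

With M_i denoting the second derivative at x_i, h_i = 1, 1, 1, and Δ_i = (y_(i+1) − y_i)/h_i = -4, -8, 1:
  1·M_0 + 4·M_1 + 1·M_2 = 6(Δ_1 - Δ_0) = -24
  1·M_1 + 4·M_2 + 1·M_3 = 6(Δ_2 - Δ_1) = 54
Natural end conditions: M_0 = M_3 = 0.
Hence M_0 = 0, M_1 = -10, M_2 = 16, M_3 = 0.
On [1, 2], S(x) = 2 - 22/3·(x - 1) - 5·(x - 1)² + 13/3·(x - 1)³.
With (x - 1) = 1/3: S(4/3) = -68/81.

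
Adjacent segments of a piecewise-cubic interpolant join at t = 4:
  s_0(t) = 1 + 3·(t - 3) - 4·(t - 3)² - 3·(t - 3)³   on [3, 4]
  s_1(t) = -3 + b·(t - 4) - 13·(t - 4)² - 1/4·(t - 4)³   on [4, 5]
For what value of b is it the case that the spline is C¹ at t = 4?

s_0'(t) = 3 - 8·(t - 3) - 9·(t - 3)², so s_0'(4) = -14. On the right, s_1'(4) = b, so b = -14.

-14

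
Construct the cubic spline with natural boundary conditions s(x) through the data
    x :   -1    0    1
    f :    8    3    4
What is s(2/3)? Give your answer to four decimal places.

3.2222

Put σ_i = s'' at the i-th knot. Here h = (1, 1) and Δ = (-5, 1), so the interior equations h_(i-1)·σ_(i-1) + 2(h_(i-1)+h_i)·σ_i + h_i·σ_(i+1) = 6(Δ_i − Δ_(i-1)) read
  1·σ_0 + 4·σ_1 + 1·σ_2 = 6(Δ_1 - Δ_0) = 36
Natural end conditions: σ_0 = σ_2 = 0.
Solving: σ_0 = 0, σ_1 = 9, σ_2 = 0.
On [0, 1], s(x) = 3 - 2·x + 9/2·x² - 3/2·x³.
With x = 2/3: s(2/3) = 29/9.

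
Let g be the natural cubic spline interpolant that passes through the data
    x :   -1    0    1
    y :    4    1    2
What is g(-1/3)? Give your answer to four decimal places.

1.6296

Put m_i = g'' at the i-th knot. Here h = (1, 1) and Δ = (-3, 1), so the interior equations h_(i-1)·m_(i-1) + 2(h_(i-1)+h_i)·m_i + h_i·m_(i+1) = 6(Δ_i − Δ_(i-1)) read
  1·m_0 + 4·m_1 + 1·m_2 = 6(Δ_1 - Δ_0) = 24
Natural end conditions: m_0 = m_2 = 0.
Forward elimination and back-substitution give m_0 = 0, m_1 = 6, m_2 = 0.
On [-1, 0], g(x) = 4 - 4·(x + 1) + 0·(x + 1)² + 1·(x + 1)³.
With (x + 1) = 2/3: g(-1/3) = 44/27.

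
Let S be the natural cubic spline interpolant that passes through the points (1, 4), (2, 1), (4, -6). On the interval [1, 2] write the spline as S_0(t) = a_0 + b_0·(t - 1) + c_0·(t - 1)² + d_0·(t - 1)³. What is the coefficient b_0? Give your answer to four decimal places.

With m_i denoting the second derivative at x_i, h_i = 1, 2, and Δ_i = (y_(i+1) − y_i)/h_i = -3, -7/2:
  1·m_0 + 6·m_1 + 2·m_2 = 6(Δ_1 - Δ_0) = -3
Natural end conditions: m_0 = m_2 = 0.
Hence m_0 = 0, m_1 = -1/2, m_2 = 0.
On [1, 2], with S_0(t) = a_0 + b_0·(t - 1) + c_0·(t - 1)² + d_0·(t - 1)³: c_0 = m_0/2 = 0, d_0 = (m_1 - m_0)/(6h_0) = -1/12, b_0 = Δ_0 - h_0(2m_0 + m_1)/6 = -35/12.

-2.9167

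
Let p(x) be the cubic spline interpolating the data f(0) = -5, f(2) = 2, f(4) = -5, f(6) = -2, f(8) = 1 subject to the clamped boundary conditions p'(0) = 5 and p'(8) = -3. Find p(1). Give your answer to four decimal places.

Write M_i for p''(x_i). With h_i = 2, 2, 2, 2 and divided differences Δ_i = 7/2, -7/2, 3/2, 3/2, the continuity of p' gives the tridiagonal system
  2·M_0 + 8·M_1 + 2·M_2 = 6(Δ_1 - Δ_0) = -42
  2·M_1 + 8·M_2 + 2·M_3 = 6(Δ_2 - Δ_1) = 30
  2·M_2 + 8·M_3 + 2·M_4 = 6(Δ_3 - Δ_2) = 0
Clamped end conditions give two more equations: 2h_0·M_0 + h_0·M_1 = 6(Δ_0 - p'(0)) = -9 and h_3·M_3 + 2h_3·M_4 = 6(p'(8) - Δ_3) = -27.
Solving: M_0 = 67/56, M_1 = -193/28, M_2 = 43/8, M_3 = 11/28, M_4 = -389/56.
On [0, 2], p(x) = -5 + 5·x + 67/112·x² - 151/224·x³.
With x = 1: p(1) = -17/224.

-0.0759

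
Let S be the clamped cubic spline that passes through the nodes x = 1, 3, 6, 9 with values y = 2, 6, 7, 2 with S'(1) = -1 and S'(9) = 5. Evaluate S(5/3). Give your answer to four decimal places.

Let σ_i = S''(x_i). Step sizes h_i = 2, 3, 3; slopes of the chords Δ_i = (y_(i+1) - y_i)/h_i = 2, 1/3, -5/3.
  2·σ_0 + 10·σ_1 + 3·σ_2 = 6(Δ_1 - Δ_0) = -10
  3·σ_1 + 12·σ_2 + 3·σ_3 = 6(Δ_2 - Δ_1) = -12
Clamped end conditions give two more equations: 2h_0·σ_0 + h_0·σ_1 = 6(Δ_0 - S'(1)) = 18 and h_2·σ_2 + 2h_2·σ_3 = 6(S'(9) - Δ_2) = 40.
Forward elimination and back-substitution give σ_0 = 97/19, σ_1 = -23/19, σ_2 = -154/57, σ_3 = 457/57.
On [1, 3], S(x) = 2 - 1·(x - 1) + 97/38·(x - 1)² - 10/19·(x - 1)³.
With (x - 1) = 2/3: S(5/3) = 1186/513.

2.3119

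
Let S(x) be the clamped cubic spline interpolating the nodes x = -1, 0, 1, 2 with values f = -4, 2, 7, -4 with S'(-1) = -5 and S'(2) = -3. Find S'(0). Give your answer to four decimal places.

Let σ_i = S''(x_i). Step sizes h_i = 1, 1, 1; slopes of the chords Δ_i = (y_(i+1) - y_i)/h_i = 6, 5, -11.
  1·σ_0 + 4·σ_1 + 1·σ_2 = 6(Δ_1 - Δ_0) = -6
  1·σ_1 + 4·σ_2 + 1·σ_3 = 6(Δ_2 - Δ_1) = -96
Clamped end conditions give two more equations: 2h_0·σ_0 + h_0·σ_1 = 6(Δ_0 - S'(-1)) = 66 and h_2·σ_2 + 2h_2·σ_3 = 6(S'(2) - Δ_2) = 48.
Hence σ_0 = 506/15, σ_1 = -22/15, σ_2 = -508/15, σ_3 = 614/15.
On [0, 1], S'(x) = b_1 + 2c_1·x + 3d_1·x² with b_1 = Δ_1 - h_1(2σ_1 + σ_2)/6 = 167/15, c_1 = σ_1/2 = -11/15, d_1 = (σ_2 - σ_1)/(6h_1) = -27/5. So S'(0) = 167/15.

11.1333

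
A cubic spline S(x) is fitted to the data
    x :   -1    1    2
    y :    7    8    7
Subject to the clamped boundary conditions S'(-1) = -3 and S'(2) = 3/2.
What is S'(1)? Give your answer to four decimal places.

-0.7500

Put σ_i = S'' at the i-th knot. Here h = (2, 1) and Δ = (1/2, -1), so the interior equations h_(i-1)·σ_(i-1) + 2(h_(i-1)+h_i)·σ_i + h_i·σ_(i+1) = 6(Δ_i − Δ_(i-1)) read
  2·σ_0 + 6·σ_1 + 1·σ_2 = 6(Δ_1 - Δ_0) = -9
Clamped end conditions give two more equations: 2h_0·σ_0 + h_0·σ_1 = 6(Δ_0 - S'(-1)) = 21 and h_1·σ_1 + 2h_1·σ_2 = 6(S'(2) - Δ_1) = 15.
Solving: σ_0 = 33/4, σ_1 = -6, σ_2 = 21/2.
On [1, 2], S'(x) = b_1 + 2c_1·(x - 1) + 3d_1·(x - 1)² with b_1 = Δ_1 - h_1(2σ_1 + σ_2)/6 = -3/4, c_1 = σ_1/2 = -3, d_1 = (σ_2 - σ_1)/(6h_1) = 11/4. So S'(1) = -3/4.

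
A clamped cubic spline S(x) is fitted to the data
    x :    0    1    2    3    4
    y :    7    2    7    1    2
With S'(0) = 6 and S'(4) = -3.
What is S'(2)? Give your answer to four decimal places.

Write m_i for S''(x_i). With h_i = 1, 1, 1, 1 and divided differences Δ_i = -5, 5, -6, 1, the continuity of S' gives the tridiagonal system
  1·m_0 + 4·m_1 + 1·m_2 = 6(Δ_1 - Δ_0) = 60
  1·m_1 + 4·m_2 + 1·m_3 = 6(Δ_2 - Δ_1) = -66
  1·m_2 + 4·m_3 + 1·m_4 = 6(Δ_3 - Δ_2) = 42
Clamped end conditions give two more equations: 2h_0·m_0 + h_0·m_1 = 6(Δ_0 - S'(0)) = -66 and h_3·m_3 + 2h_3·m_4 = 6(S'(4) - Δ_3) = -24.
Hence m_0 = -711/14, m_1 = 249/7, m_2 = -63/2, m_3 = 171/7, m_4 = -339/14.
On [2, 3], S'(x) = b_2 + 2c_2·(x - 2) + 3d_2·(x - 2)² with b_2 = Δ_2 - h_2(2m_2 + m_3)/6 = 3/7, c_2 = m_2/2 = -63/4, d_2 = (m_3 - m_2)/(6h_2) = 261/28. So S'(2) = 3/7.

0.4286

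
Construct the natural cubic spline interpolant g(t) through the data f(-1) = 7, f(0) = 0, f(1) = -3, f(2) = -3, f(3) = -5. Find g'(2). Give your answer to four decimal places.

Let m_i = g''(x_i). Step sizes h_i = 1, 1, 1, 1; slopes of the chords Δ_i = (y_(i+1) - y_i)/h_i = -7, -3, 0, -2.
  1·m_0 + 4·m_1 + 1·m_2 = 6(Δ_1 - Δ_0) = 24
  1·m_1 + 4·m_2 + 1·m_3 = 6(Δ_2 - Δ_1) = 18
  1·m_2 + 4·m_3 + 1·m_4 = 6(Δ_3 - Δ_2) = -12
Natural end conditions: m_0 = m_4 = 0.
Solving the tridiagonal system: m_0 = 0, m_1 = 69/14, m_2 = 30/7, m_3 = -57/14, m_4 = 0.
On [2, 3], g'(t) = b_3 + 2c_3·(t - 2) + 3d_3·(t - 2)² with b_3 = Δ_3 - h_3(2m_3 + m_4)/6 = -9/14, c_3 = m_3/2 = -57/28, d_3 = (m_4 - m_3)/(6h_3) = 19/28. So g'(2) = -9/14.

-0.6429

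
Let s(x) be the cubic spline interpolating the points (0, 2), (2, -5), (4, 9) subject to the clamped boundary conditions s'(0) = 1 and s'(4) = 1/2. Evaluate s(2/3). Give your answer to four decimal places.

Let m_i = s''(x_i). Step sizes h_i = 2, 2; slopes of the chords Δ_i = (y_(i+1) - y_i)/h_i = -7/2, 7.
  2·m_0 + 8·m_1 + 2·m_2 = 6(Δ_1 - Δ_0) = 63
Clamped end conditions give two more equations: 2h_0·m_0 + h_0·m_1 = 6(Δ_0 - s'(0)) = -27 and h_1·m_1 + 2h_1·m_2 = 6(s'(4) - Δ_1) = -39.
Solving: m_0 = -59/4, m_1 = 16, m_2 = -71/4.
On [0, 2], s(x) = 2 + 1·x - 59/8·x² + 41/16·x³.
With x = 2/3: s(2/3) = 4/27.

0.1481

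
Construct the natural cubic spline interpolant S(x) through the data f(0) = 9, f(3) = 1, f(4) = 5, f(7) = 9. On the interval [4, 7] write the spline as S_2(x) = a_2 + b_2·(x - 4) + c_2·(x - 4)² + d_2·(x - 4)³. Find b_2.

Let M_i = S''(x_i). Step sizes h_i = 3, 1, 3; slopes of the chords Δ_i = (y_(i+1) - y_i)/h_i = -8/3, 4, 4/3.
  3·M_0 + 8·M_1 + 1·M_2 = 6(Δ_1 - Δ_0) = 40
  1·M_1 + 8·M_2 + 3·M_3 = 6(Δ_2 - Δ_1) = -16
Natural end conditions: M_0 = M_3 = 0.
Solving the tridiagonal system: M_0 = 0, M_1 = 16/3, M_2 = -8/3, M_3 = 0.
On [4, 7], with S_2(x) = a_2 + b_2·(x - 4) + c_2·(x - 4)² + d_2·(x - 4)³: c_2 = M_2/2 = -4/3, d_2 = (M_3 - M_2)/(6h_2) = 4/27, b_2 = Δ_2 - h_2(2M_2 + M_3)/6 = 4.

4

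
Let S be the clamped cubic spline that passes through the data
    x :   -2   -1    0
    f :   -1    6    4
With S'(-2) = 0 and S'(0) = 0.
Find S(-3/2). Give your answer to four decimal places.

2.0313

Let m_i = S''(x_i). Step sizes h_i = 1, 1; slopes of the chords Δ_i = (y_(i+1) - y_i)/h_i = 7, -2.
  1·m_0 + 4·m_1 + 1·m_2 = 6(Δ_1 - Δ_0) = -54
Clamped end conditions give two more equations: 2h_0·m_0 + h_0·m_1 = 6(Δ_0 - S'(-2)) = 42 and h_1·m_1 + 2h_1·m_2 = 6(S'(0) - Δ_1) = 12.
Solving: m_0 = 69/2, m_1 = -27, m_2 = 39/2.
On [-2, -1], S(x) = -1 + 0·(x + 2) + 69/4·(x + 2)² - 41/4·(x + 2)³.
With (x + 2) = 1/2: S(-3/2) = 65/32.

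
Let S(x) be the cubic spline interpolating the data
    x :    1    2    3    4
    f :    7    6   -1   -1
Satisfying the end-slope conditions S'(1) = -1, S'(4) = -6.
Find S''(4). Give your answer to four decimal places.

Put M_i = S'' at the i-th knot. Here h = (1, 1, 1) and Δ = (-1, -7, 0), so the interior equations h_(i-1)·M_(i-1) + 2(h_(i-1)+h_i)·M_i + h_i·M_(i+1) = 6(Δ_i − Δ_(i-1)) read
  1·M_0 + 4·M_1 + 1·M_2 = 6(Δ_1 - Δ_0) = -36
  1·M_1 + 4·M_2 + 1·M_3 = 6(Δ_2 - Δ_1) = 42
Clamped end conditions give two more equations: 2h_0·M_0 + h_0·M_1 = 6(Δ_0 - S'(1)) = 0 and h_2·M_2 + 2h_2·M_3 = 6(S'(4) - Δ_2) = -36.
Solving: M_0 = 124/15, M_1 = -248/15, M_2 = 328/15, M_3 = -434/15.

-28.9333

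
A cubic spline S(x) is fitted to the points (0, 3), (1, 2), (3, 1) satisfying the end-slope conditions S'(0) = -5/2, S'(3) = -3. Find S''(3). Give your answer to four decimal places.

With M_i denoting the second derivative at x_i, h_i = 1, 2, and Δ_i = (y_(i+1) − y_i)/h_i = -1, -1/2:
  1·M_0 + 6·M_1 + 2·M_2 = 6(Δ_1 - Δ_0) = 3
Clamped end conditions give two more equations: 2h_0·M_0 + h_0·M_1 = 6(Δ_0 - S'(0)) = 9 and h_1·M_1 + 2h_1·M_2 = 6(S'(3) - Δ_1) = -15.
Solving the tridiagonal system: M_0 = 23/6, M_1 = 4/3, M_2 = -53/12.

-4.4167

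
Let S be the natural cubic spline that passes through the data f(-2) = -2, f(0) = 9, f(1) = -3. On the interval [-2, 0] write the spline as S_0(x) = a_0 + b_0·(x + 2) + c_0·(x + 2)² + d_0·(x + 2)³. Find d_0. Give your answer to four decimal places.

-1.4583

Write σ_i for S''(x_i). With h_i = 2, 1 and divided differences Δ_i = 11/2, -12, the continuity of S' gives the tridiagonal system
  2·σ_0 + 6·σ_1 + 1·σ_2 = 6(Δ_1 - Δ_0) = -105
Natural end conditions: σ_0 = σ_2 = 0.
Forward elimination and back-substitution give σ_0 = 0, σ_1 = -35/2, σ_2 = 0.
On [-2, 0], with S_0(x) = a_0 + b_0·(x + 2) + c_0·(x + 2)² + d_0·(x + 2)³: c_0 = σ_0/2 = 0, d_0 = (σ_1 - σ_0)/(6h_0) = -35/24, b_0 = Δ_0 - h_0(2σ_0 + σ_1)/6 = 34/3.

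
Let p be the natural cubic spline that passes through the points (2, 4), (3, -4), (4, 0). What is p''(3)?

Let M_i = p''(x_i). Step sizes h_i = 1, 1; slopes of the chords Δ_i = (y_(i+1) - y_i)/h_i = -8, 4.
  1·M_0 + 4·M_1 + 1·M_2 = 6(Δ_1 - Δ_0) = 72
Natural end conditions: M_0 = M_2 = 0.
Solving: M_0 = 0, M_1 = 18, M_2 = 0.

18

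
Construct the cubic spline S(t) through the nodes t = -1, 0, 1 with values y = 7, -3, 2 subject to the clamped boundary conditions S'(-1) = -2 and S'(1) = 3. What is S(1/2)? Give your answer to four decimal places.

-1.3750

Write M_i for S''(x_i). With h_i = 1, 1 and divided differences Δ_i = -10, 5, the continuity of S' gives the tridiagonal system
  1·M_0 + 4·M_1 + 1·M_2 = 6(Δ_1 - Δ_0) = 90
Clamped end conditions give two more equations: 2h_0·M_0 + h_0·M_1 = 6(Δ_0 - S'(-1)) = -48 and h_1·M_1 + 2h_1·M_2 = 6(S'(1) - Δ_1) = -12.
Forward elimination and back-substitution give M_0 = -44, M_1 = 40, M_2 = -26.
On [0, 1], S(t) = -3 - 4·t + 20·t² - 11·t³.
With t = 1/2: S(1/2) = -11/8.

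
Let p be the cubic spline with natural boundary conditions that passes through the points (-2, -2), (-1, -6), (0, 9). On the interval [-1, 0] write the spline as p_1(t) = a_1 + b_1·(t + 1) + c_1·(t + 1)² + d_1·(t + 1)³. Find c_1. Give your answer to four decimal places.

14.2500

With σ_i denoting the second derivative at x_i, h_i = 1, 1, and Δ_i = (y_(i+1) − y_i)/h_i = -4, 15:
  1·σ_0 + 4·σ_1 + 1·σ_2 = 6(Δ_1 - Δ_0) = 114
Natural end conditions: σ_0 = σ_2 = 0.
Forward elimination and back-substitution give σ_0 = 0, σ_1 = 57/2, σ_2 = 0.
On [-1, 0], with p_1(t) = a_1 + b_1·(t + 1) + c_1·(t + 1)² + d_1·(t + 1)³: c_1 = σ_1/2 = 57/4, d_1 = (σ_2 - σ_1)/(6h_1) = -19/4, b_1 = Δ_1 - h_1(2σ_1 + σ_2)/6 = 11/2.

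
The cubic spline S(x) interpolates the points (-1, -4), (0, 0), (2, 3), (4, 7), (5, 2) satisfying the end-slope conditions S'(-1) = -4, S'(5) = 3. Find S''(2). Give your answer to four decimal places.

6.2917

Let M_i = S''(x_i). Step sizes h_i = 1, 2, 2, 1; slopes of the chords Δ_i = (y_(i+1) - y_i)/h_i = 4, 3/2, 2, -5.
  1·M_0 + 6·M_1 + 2·M_2 = 6(Δ_1 - Δ_0) = -15
  2·M_1 + 8·M_2 + 2·M_3 = 6(Δ_2 - Δ_1) = 3
  2·M_2 + 6·M_3 + 1·M_4 = 6(Δ_3 - Δ_2) = -42
Clamped end conditions give two more equations: 2h_0·M_0 + h_0·M_1 = 6(Δ_0 - S'(-1)) = 48 and h_3·M_3 + 2h_3·M_4 = 6(S'(5) - Δ_3) = 48.
Hence M_0 = 3787/132, M_1 = -619/66, M_2 = 151/24, M_3 = -943/66, M_4 = 4111/132.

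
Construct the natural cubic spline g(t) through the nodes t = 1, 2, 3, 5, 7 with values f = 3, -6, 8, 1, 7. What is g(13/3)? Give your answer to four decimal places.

With σ_i denoting the second derivative at x_i, h_i = 1, 1, 2, 2, and Δ_i = (y_(i+1) − y_i)/h_i = -9, 14, -7/2, 3:
  1·σ_0 + 4·σ_1 + 1·σ_2 = 6(Δ_1 - Δ_0) = 138
  1·σ_1 + 6·σ_2 + 2·σ_3 = 6(Δ_2 - Δ_1) = -105
  2·σ_2 + 8·σ_3 + 2·σ_4 = 6(Δ_3 - Δ_2) = 39
Natural end conditions: σ_0 = σ_4 = 0.
Solving: σ_0 = 0, σ_1 = 1165/28, σ_2 = -199/7, σ_3 = 671/56, σ_4 = 0.
On [3, 5], g(t) = 8 + 275/24·(t - 3) - 199/14·(t - 3)² + 2263/672·(t - 3)³.
With (t - 3) = 4/3: g(13/3) = 6793/1134.

5.9903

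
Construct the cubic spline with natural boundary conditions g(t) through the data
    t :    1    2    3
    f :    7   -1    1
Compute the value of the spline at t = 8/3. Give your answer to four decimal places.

Put M_i = g'' at the i-th knot. Here h = (1, 1) and Δ = (-8, 2), so the interior equations h_(i-1)·M_(i-1) + 2(h_(i-1)+h_i)·M_i + h_i·M_(i+1) = 6(Δ_i − Δ_(i-1)) read
  1·M_0 + 4·M_1 + 1·M_2 = 6(Δ_1 - Δ_0) = 60
Natural end conditions: M_0 = M_2 = 0.
Hence M_0 = 0, M_1 = 15, M_2 = 0.
On [2, 3], g(t) = -1 - 3·(t - 2) + 15/2·(t - 2)² - 5/2·(t - 2)³.
With (t - 2) = 2/3: g(8/3) = -11/27.

-0.4074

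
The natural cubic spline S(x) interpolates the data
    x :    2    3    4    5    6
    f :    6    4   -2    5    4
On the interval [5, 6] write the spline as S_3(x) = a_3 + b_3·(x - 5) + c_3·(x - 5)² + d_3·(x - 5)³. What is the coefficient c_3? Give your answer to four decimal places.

-9.4286

Put M_i = S'' at the i-th knot. Here h = (1, 1, 1, 1) and Δ = (-2, -6, 7, -1), so the interior equations h_(i-1)·M_(i-1) + 2(h_(i-1)+h_i)·M_i + h_i·M_(i+1) = 6(Δ_i − Δ_(i-1)) read
  1·M_0 + 4·M_1 + 1·M_2 = 6(Δ_1 - Δ_0) = -24
  1·M_1 + 4·M_2 + 1·M_3 = 6(Δ_2 - Δ_1) = 78
  1·M_2 + 4·M_3 + 1·M_4 = 6(Δ_3 - Δ_2) = -48
Natural end conditions: M_0 = M_4 = 0.
Solving the tridiagonal system: M_0 = 0, M_1 = -90/7, M_2 = 192/7, M_3 = -132/7, M_4 = 0.
On [5, 6], with S_3(x) = a_3 + b_3·(x - 5) + c_3·(x - 5)² + d_3·(x - 5)³: c_3 = M_3/2 = -66/7, d_3 = (M_4 - M_3)/(6h_3) = 22/7, b_3 = Δ_3 - h_3(2M_3 + M_4)/6 = 37/7.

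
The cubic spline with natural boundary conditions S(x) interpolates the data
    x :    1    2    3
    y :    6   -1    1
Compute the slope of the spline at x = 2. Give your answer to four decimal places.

-2.5000

Put M_i = S'' at the i-th knot. Here h = (1, 1) and Δ = (-7, 2), so the interior equations h_(i-1)·M_(i-1) + 2(h_(i-1)+h_i)·M_i + h_i·M_(i+1) = 6(Δ_i − Δ_(i-1)) read
  1·M_0 + 4·M_1 + 1·M_2 = 6(Δ_1 - Δ_0) = 54
Natural end conditions: M_0 = M_2 = 0.
Solving: M_0 = 0, M_1 = 27/2, M_2 = 0.
On [2, 3], S'(x) = b_1 + 2c_1·(x - 2) + 3d_1·(x - 2)² with b_1 = Δ_1 - h_1(2M_1 + M_2)/6 = -5/2, c_1 = M_1/2 = 27/4, d_1 = (M_2 - M_1)/(6h_1) = -9/4. So S'(2) = -5/2.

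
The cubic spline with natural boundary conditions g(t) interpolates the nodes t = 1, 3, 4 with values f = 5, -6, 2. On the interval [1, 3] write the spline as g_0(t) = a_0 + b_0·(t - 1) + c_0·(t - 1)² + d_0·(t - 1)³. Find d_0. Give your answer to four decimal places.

With σ_i denoting the second derivative at x_i, h_i = 2, 1, and Δ_i = (y_(i+1) − y_i)/h_i = -11/2, 8:
  2·σ_0 + 6·σ_1 + 1·σ_2 = 6(Δ_1 - Δ_0) = 81
Natural end conditions: σ_0 = σ_2 = 0.
Solving: σ_0 = 0, σ_1 = 27/2, σ_2 = 0.
On [1, 3], with g_0(t) = a_0 + b_0·(t - 1) + c_0·(t - 1)² + d_0·(t - 1)³: c_0 = σ_0/2 = 0, d_0 = (σ_1 - σ_0)/(6h_0) = 9/8, b_0 = Δ_0 - h_0(2σ_0 + σ_1)/6 = -10.

1.1250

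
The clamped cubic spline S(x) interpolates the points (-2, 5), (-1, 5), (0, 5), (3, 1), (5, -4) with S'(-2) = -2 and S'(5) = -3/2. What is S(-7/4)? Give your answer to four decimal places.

4.6905

With M_i denoting the second derivative at x_i, h_i = 1, 1, 3, 2, and Δ_i = (y_(i+1) − y_i)/h_i = 0, 0, -4/3, -5/2:
  1·M_0 + 4·M_1 + 1·M_2 = 6(Δ_1 - Δ_0) = 0
  1·M_1 + 8·M_2 + 3·M_3 = 6(Δ_2 - Δ_1) = -8
  3·M_2 + 10·M_3 + 2·M_4 = 6(Δ_3 - Δ_2) = -7
Clamped end conditions give two more equations: 2h_0·M_0 + h_0·M_1 = 6(Δ_0 - S'(-2)) = 12 and h_3·M_3 + 2h_3·M_4 = 6(S'(5) - Δ_3) = 6.
Solving the tridiagonal system: M_0 = 958/141, M_1 = -224/141, M_2 = -62/141, M_3 = -136/141, M_4 = 559/282.
On [-2, -1], S(x) = 5 - 2·(x + 2) + 479/141·(x + 2)² - 197/141·(x + 2)³.
With (x + 2) = 1/4: S(-7/4) = 14109/3008.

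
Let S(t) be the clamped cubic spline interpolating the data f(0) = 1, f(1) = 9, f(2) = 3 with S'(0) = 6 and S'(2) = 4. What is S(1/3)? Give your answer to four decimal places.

Let σ_i = S''(x_i). Step sizes h_i = 1, 1; slopes of the chords Δ_i = (y_(i+1) - y_i)/h_i = 8, -6.
  1·σ_0 + 4·σ_1 + 1·σ_2 = 6(Δ_1 - Δ_0) = -84
Clamped end conditions give two more equations: 2h_0·σ_0 + h_0·σ_1 = 6(Δ_0 - S'(0)) = 12 and h_1·σ_1 + 2h_1·σ_2 = 6(S'(2) - Δ_1) = 60.
Solving the tridiagonal system: σ_0 = 26, σ_1 = -40, σ_2 = 50.
On [0, 1], S(t) = 1 + 6·t + 13·t² - 11·t³.
With t = 1/3: S(1/3) = 109/27.

4.0370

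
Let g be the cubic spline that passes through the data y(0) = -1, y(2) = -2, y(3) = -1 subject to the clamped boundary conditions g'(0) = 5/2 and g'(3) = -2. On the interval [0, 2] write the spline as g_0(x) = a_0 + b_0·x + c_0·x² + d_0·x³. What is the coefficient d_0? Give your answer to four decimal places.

1.1250

Let m_i = g''(x_i). Step sizes h_i = 2, 1; slopes of the chords Δ_i = (y_(i+1) - y_i)/h_i = -1/2, 1.
  2·m_0 + 6·m_1 + 1·m_2 = 6(Δ_1 - Δ_0) = 9
Clamped end conditions give two more equations: 2h_0·m_0 + h_0·m_1 = 6(Δ_0 - g'(0)) = -18 and h_1·m_1 + 2h_1·m_2 = 6(g'(3) - Δ_1) = -18.
Hence m_0 = -15/2, m_1 = 6, m_2 = -12.
On [0, 2], with g_0(x) = a_0 + b_0·x + c_0·x² + d_0·x³: c_0 = m_0/2 = -15/4, d_0 = (m_1 - m_0)/(6h_0) = 9/8, b_0 = Δ_0 - h_0(2m_0 + m_1)/6 = 5/2.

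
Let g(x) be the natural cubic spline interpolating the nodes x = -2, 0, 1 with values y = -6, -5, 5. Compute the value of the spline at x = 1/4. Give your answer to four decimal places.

With M_i denoting the second derivative at x_i, h_i = 2, 1, and Δ_i = (y_(i+1) − y_i)/h_i = 1/2, 10:
  2·M_0 + 6·M_1 + 1·M_2 = 6(Δ_1 - Δ_0) = 57
Natural end conditions: M_0 = M_2 = 0.
Solving the tridiagonal system: M_0 = 0, M_1 = 19/2, M_2 = 0.
On [0, 1], g(x) = -5 + 41/6·x + 19/4·x² - 19/12·x³.
With x = 1/4: g(1/4) = -773/256.

-3.0195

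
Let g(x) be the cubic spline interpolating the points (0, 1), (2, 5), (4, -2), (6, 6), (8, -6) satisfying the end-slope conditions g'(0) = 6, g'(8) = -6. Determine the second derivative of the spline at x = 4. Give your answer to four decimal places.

9.9375

Put m_i = g'' at the i-th knot. Here h = (2, 2, 2, 2) and Δ = (2, -7/2, 4, -6), so the interior equations h_(i-1)·m_(i-1) + 2(h_(i-1)+h_i)·m_i + h_i·m_(i+1) = 6(Δ_i − Δ_(i-1)) read
  2·m_0 + 8·m_1 + 2·m_2 = 6(Δ_1 - Δ_0) = -33
  2·m_1 + 8·m_2 + 2·m_3 = 6(Δ_2 - Δ_1) = 45
  2·m_2 + 8·m_3 + 2·m_4 = 6(Δ_3 - Δ_2) = -60
Clamped end conditions give two more equations: 2h_0·m_0 + h_0·m_1 = 6(Δ_0 - g'(0)) = -24 and h_3·m_3 + 2h_3·m_4 = 6(g'(8) - Δ_3) = 0.
Forward elimination and back-substitution give m_0 = -345/112, m_1 = -327/56, m_2 = 159/16, m_3 = -639/56, m_4 = 639/112.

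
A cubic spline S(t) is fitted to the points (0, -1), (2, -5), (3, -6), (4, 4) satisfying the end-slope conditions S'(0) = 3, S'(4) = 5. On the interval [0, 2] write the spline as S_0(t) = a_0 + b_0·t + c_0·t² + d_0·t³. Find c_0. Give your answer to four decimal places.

-3.6364

Write M_i for S''(x_i). With h_i = 2, 1, 1 and divided differences Δ_i = -2, -1, 10, the continuity of S' gives the tridiagonal system
  2·M_0 + 6·M_1 + 1·M_2 = 6(Δ_1 - Δ_0) = 6
  1·M_1 + 4·M_2 + 1·M_3 = 6(Δ_2 - Δ_1) = 66
Clamped end conditions give two more equations: 2h_0·M_0 + h_0·M_1 = 6(Δ_0 - S'(0)) = -30 and h_2·M_2 + 2h_2·M_3 = 6(S'(4) - Δ_2) = -30.
Hence M_0 = -80/11, M_1 = -5/11, M_2 = 256/11, M_3 = -293/11.
On [0, 2], with S_0(t) = a_0 + b_0·t + c_0·t² + d_0·t³: c_0 = M_0/2 = -40/11, d_0 = (M_1 - M_0)/(6h_0) = 25/44, b_0 = Δ_0 - h_0(2M_0 + M_1)/6 = 3.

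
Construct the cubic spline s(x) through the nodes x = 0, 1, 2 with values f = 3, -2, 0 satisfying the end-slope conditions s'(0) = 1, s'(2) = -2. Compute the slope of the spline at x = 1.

Write σ_i for s''(x_i). With h_i = 1, 1 and divided differences Δ_i = -5, 2, the continuity of s' gives the tridiagonal system
  1·σ_0 + 4·σ_1 + 1·σ_2 = 6(Δ_1 - Δ_0) = 42
Clamped end conditions give two more equations: 2h_0·σ_0 + h_0·σ_1 = 6(Δ_0 - s'(0)) = -36 and h_1·σ_1 + 2h_1·σ_2 = 6(s'(2) - Δ_1) = -24.
Solving the tridiagonal system: σ_0 = -30, σ_1 = 24, σ_2 = -24.
On [1, 2], s'(x) = b_1 + 2c_1·(x - 1) + 3d_1·(x - 1)² with b_1 = Δ_1 - h_1(2σ_1 + σ_2)/6 = -2, c_1 = σ_1/2 = 12, d_1 = (σ_2 - σ_1)/(6h_1) = -8. So s'(1) = -2.

-2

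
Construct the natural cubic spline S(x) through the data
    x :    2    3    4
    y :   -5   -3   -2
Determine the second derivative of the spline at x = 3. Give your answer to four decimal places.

Write M_i for S''(x_i). With h_i = 1, 1 and divided differences Δ_i = 2, 1, the continuity of S' gives the tridiagonal system
  1·M_0 + 4·M_1 + 1·M_2 = 6(Δ_1 - Δ_0) = -6
Natural end conditions: M_0 = M_2 = 0.
Solving the tridiagonal system: M_0 = 0, M_1 = -3/2, M_2 = 0.

-1.5000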